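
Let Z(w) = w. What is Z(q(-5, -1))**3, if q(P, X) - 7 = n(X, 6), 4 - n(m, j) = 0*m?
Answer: 1331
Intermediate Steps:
n(m, j) = 4 (n(m, j) = 4 - 0*m = 4 - 1*0 = 4 + 0 = 4)
q(P, X) = 11 (q(P, X) = 7 + 4 = 11)
Z(q(-5, -1))**3 = 11**3 = 1331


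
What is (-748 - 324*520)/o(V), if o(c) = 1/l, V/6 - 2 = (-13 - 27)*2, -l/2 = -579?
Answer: -195966024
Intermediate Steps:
l = 1158 (l = -2*(-579) = 1158)
V = -468 (V = 12 + 6*((-13 - 27)*2) = 12 + 6*(-40*2) = 12 + 6*(-80) = 12 - 480 = -468)
o(c) = 1/1158
(-748 - 324*520)/o(V) = (-748 - 324*520)/(1/1158) = (-748 - 168480)*1158 = -169228*1158 = -195966024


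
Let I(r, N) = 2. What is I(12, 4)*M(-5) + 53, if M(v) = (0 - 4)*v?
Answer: 93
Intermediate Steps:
M(v) = -4*v
I(12, 4)*M(-5) + 53 = 2*(-4*(-5)) + 53 = 2*20 + 53 = 40 + 53 = 93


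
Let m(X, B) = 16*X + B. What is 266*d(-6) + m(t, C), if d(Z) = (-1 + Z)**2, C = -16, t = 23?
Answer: 13386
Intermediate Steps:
m(X, B) = B + 16*X
266*d(-6) + m(t, C) = 266*(-1 - 6)**2 + (-16 + 16*23) = 266*(-7)**2 + (-16 + 368) = 266*49 + 352 = 13034 + 352 = 13386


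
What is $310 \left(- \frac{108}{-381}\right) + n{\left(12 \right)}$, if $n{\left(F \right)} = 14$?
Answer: $\frac{12938}{127} \approx 101.87$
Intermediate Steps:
$310 \left(- \frac{108}{-381}\right) + n{\left(12 \right)} = 310 \left(- \frac{108}{-381}\right) + 14 = 310 \left(\left(-108\right) \left(- \frac{1}{381}\right)\right) + 14 = 310 \cdot \frac{36}{127} + 14 = \frac{11160}{127} + 14 = \frac{12938}{127}$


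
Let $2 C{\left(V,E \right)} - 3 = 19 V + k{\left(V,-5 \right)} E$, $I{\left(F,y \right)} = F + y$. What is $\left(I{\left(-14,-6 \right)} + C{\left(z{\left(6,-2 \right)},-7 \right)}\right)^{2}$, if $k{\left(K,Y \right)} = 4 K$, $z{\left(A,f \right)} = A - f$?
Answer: $\frac{11881}{4} \approx 2970.3$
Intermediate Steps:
$C{\left(V,E \right)} = \frac{3}{2} + \frac{19 V}{2} + 2 E V$ ($C{\left(V,E \right)} = \frac{3}{2} + \frac{19 V + 4 V E}{2} = \frac{3}{2} + \frac{19 V + 4 E V}{2} = \frac{3}{2} + \left(\frac{19 V}{2} + 2 E V\right) = \frac{3}{2} + \frac{19 V}{2} + 2 E V$)
$\left(I{\left(-14,-6 \right)} + C{\left(z{\left(6,-2 \right)},-7 \right)}\right)^{2} = \left(\left(-14 - 6\right) + \left(\frac{3}{2} + \frac{19 \left(6 - -2\right)}{2} + 2 \left(-7\right) \left(6 - -2\right)\right)\right)^{2} = \left(-20 + \left(\frac{3}{2} + \frac{19 \left(6 + 2\right)}{2} + 2 \left(-7\right) \left(6 + 2\right)\right)\right)^{2} = \left(-20 + \left(\frac{3}{2} + \frac{19}{2} \cdot 8 + 2 \left(-7\right) 8\right)\right)^{2} = \left(-20 + \left(\frac{3}{2} + 76 - 112\right)\right)^{2} = \left(-20 - \frac{69}{2}\right)^{2} = \left(- \frac{109}{2}\right)^{2} = \frac{11881}{4}$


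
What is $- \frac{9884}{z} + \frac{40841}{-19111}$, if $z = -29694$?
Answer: $- \frac{73131395}{40534431} \approx -1.8042$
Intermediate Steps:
$- \frac{9884}{z} + \frac{40841}{-19111} = - \frac{9884}{-29694} + \frac{40841}{-19111} = \left(-9884\right) \left(- \frac{1}{29694}\right) + 40841 \left(- \frac{1}{19111}\right) = \frac{706}{2121} - \frac{40841}{19111} = - \frac{73131395}{40534431}$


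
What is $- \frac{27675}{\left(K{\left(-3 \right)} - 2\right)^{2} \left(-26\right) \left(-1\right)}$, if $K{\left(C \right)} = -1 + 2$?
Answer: $- \frac{27675}{26} \approx -1064.4$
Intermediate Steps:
$K{\left(C \right)} = 1$
$- \frac{27675}{\left(K{\left(-3 \right)} - 2\right)^{2} \left(-26\right) \left(-1\right)} = - \frac{27675}{\left(1 - 2\right)^{2} \left(-26\right) \left(-1\right)} = - \frac{27675}{\left(-1\right)^{2} \left(-26\right) \left(-1\right)} = - \frac{27675}{1 \left(-26\right) \left(-1\right)} = - \frac{27675}{\left(-26\right) \left(-1\right)} = - \frac{27675}{26}$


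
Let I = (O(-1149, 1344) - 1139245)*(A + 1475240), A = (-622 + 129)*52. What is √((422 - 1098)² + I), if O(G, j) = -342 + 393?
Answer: 30*I*√1834866358 ≈ 1.2851e+6*I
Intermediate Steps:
O(G, j) = 51
A = -25636 (A = -493*52 = -25636)
I = -1651380179176 (I = (51 - 1139245)*(-25636 + 1475240) = -1139194*1449604 = -1651380179176)
√((422 - 1098)² + I) = √((422 - 1098)² - 1651380179176) = √((-676)² - 1651380179176) = √(456976 - 1651380179176) = √(-1651379722200) = 30*I*√1834866358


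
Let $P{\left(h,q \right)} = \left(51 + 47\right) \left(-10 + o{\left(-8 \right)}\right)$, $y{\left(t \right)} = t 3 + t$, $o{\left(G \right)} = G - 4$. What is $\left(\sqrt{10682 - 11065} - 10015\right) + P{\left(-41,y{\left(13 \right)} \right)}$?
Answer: $-12171 + i \sqrt{383} \approx -12171.0 + 19.57 i$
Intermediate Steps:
$o{\left(G \right)} = -4 + G$ ($o{\left(G \right)} = G - 4 = -4 + G$)
$y{\left(t \right)} = 4 t$ ($y{\left(t \right)} = 3 t + t = 4 t$)
$P{\left(h,q \right)} = -2156$ ($P{\left(h,q \right)} = \left(51 + 47\right) \left(-10 - 12\right) = 98 \left(-10 - 12\right) = 98 \left(-22\right) = -2156$)
$\left(\sqrt{10682 - 11065} - 10015\right) + P{\left(-41,y{\left(13 \right)} \right)} = \left(\sqrt{10682 - 11065} - 10015\right) - 2156 = \left(\sqrt{-383} - 10015\right) - 2156 = \left(i \sqrt{383} - 10015\right) - 2156 = \left(-10015 + i \sqrt{383}\right) - 2156 = -12171 + i \sqrt{383}$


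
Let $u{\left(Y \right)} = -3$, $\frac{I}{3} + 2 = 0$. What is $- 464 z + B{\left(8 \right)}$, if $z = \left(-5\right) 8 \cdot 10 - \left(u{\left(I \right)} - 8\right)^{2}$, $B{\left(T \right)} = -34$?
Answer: $241710$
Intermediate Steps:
$I = -6$ ($I = -6 + 3 \cdot 0 = -6 + 0 = -6$)
$z = -521$ ($z = \left(-5\right) 8 \cdot 10 - \left(-3 - 8\right)^{2} = \left(-40\right) 10 - \left(-11\right)^{2} = -400 - 121 = -521$)
$- 464 z + B{\left(8 \right)} = \left(-464\right) \left(-521\right) - 34 = 241744 - 34 = 241710$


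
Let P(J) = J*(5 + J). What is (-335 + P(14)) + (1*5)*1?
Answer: -64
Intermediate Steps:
(-335 + P(14)) + (1*5)*1 = (-335 + 14*(5 + 14)) + (1*5)*1 = (-335 + 14*19) + 5*1 = (-335 + 266) + 5 = -69 + 5 = -64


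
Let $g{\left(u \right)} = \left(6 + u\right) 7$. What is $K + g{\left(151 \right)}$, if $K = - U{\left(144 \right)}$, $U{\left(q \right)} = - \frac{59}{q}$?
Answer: $\frac{158315}{144} \approx 1099.4$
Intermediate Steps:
$g{\left(u \right)} = 42 + 7 u$
$K = \frac{59}{144}$ ($K = - \frac{-59}{144} = \left(-1\right) \left(- \frac{59}{144}\right) = \frac{59}{144} \approx 0.40972$)
$K + g{\left(151 \right)} = \frac{59}{144} + \left(42 + 7 \cdot 151\right) = \frac{59}{144} + \left(42 + 1057\right) = \frac{59}{144} + 1099 = \frac{158315}{144}$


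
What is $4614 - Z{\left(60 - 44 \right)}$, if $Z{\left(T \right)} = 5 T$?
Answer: $4534$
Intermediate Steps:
$4614 - Z{\left(60 - 44 \right)} = 4614 - 5 \left(60 - 44\right) = 4614 - 5 \cdot 16 = 4614 - 80 = 4534$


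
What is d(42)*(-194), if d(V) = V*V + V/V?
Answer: -342410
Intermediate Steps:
d(V) = 1 + V² (d(V) = V² + 1 = 1 + V²)
d(42)*(-194) = (1 + 42²)*(-194) = (1 + 1764)*(-194) = 1765*(-194) = -342410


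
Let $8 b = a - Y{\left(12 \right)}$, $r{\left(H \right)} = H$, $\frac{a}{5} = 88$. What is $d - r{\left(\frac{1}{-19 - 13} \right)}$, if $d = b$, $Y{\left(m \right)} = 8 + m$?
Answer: $\frac{1681}{32} \approx 52.531$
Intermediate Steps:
$a = 440$ ($a = 5 \cdot 88 = 440$)
$b = \frac{105}{2}$ ($b = \frac{440 - \left(8 + 12\right)}{8} = \frac{440 - 20}{8} = \frac{1}{8} \cdot 420 = \frac{105}{2} \approx 52.5$)
$d = \frac{105}{2} \approx 52.5$
$d - r{\left(\frac{1}{-19 - 13} \right)} = \frac{105}{2} - \frac{1}{-19 - 13} = \frac{105}{2} - \frac{1}{-32} = \frac{105}{2} - - \frac{1}{32} = \frac{105}{2} + \frac{1}{32} = \frac{1681}{32}$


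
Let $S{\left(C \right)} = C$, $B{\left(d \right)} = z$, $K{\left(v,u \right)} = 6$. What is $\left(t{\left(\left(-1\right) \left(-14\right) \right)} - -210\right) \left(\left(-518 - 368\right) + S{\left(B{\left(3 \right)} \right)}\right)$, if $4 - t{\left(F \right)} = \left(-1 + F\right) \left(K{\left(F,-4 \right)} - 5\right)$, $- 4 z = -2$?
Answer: $- \frac{355971}{2} \approx -1.7799 \cdot 10^{5}$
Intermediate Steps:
$z = \frac{1}{2}$ ($z = \left(- \frac{1}{4}\right) \left(-2\right) = \frac{1}{2} \approx 0.5$)
$B{\left(d \right)} = \frac{1}{2}$
$t{\left(F \right)} = 5 - F$ ($t{\left(F \right)} = 4 - \left(-1 + F\right) \left(6 - 5\right) = 4 - \left(-1 + F\right) 1 = 4 - \left(-1 + F\right) = 5 - F$)
$\left(t{\left(\left(-1\right) \left(-14\right) \right)} - -210\right) \left(\left(-518 - 368\right) + S{\left(B{\left(3 \right)} \right)}\right) = \left(\left(5 - \left(-1\right) \left(-14\right)\right) - -210\right) \left(\left(-518 - 368\right) + \frac{1}{2}\right) = \left(\left(5 - 14\right) + 210\right) \left(-886 + \frac{1}{2}\right) = \left(\left(5 - 14\right) + 210\right) \left(- \frac{1771}{2}\right) = \left(-9 + 210\right) \left(- \frac{1771}{2}\right) = 201 \left(- \frac{1771}{2}\right) = - \frac{355971}{2}$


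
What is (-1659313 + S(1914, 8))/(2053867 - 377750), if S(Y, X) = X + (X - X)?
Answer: -1659305/1676117 ≈ -0.98997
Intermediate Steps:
S(Y, X) = X (S(Y, X) = X + 0 = X)
(-1659313 + S(1914, 8))/(2053867 - 377750) = (-1659313 + 8)/(2053867 - 377750) = -1659305/1676117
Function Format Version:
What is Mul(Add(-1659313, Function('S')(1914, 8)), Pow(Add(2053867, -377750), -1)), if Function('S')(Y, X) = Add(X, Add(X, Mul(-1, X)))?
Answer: Rational(-1659305, 1676117) ≈ -0.98997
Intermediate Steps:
Function('S')(Y, X) = X (Function('S')(Y, X) = Add(X, 0) = X)
Mul(Add(-1659313, Function('S')(1914, 8)), Pow(Add(2053867, -377750), -1)) = Mul(Add(-1659313, 8), Pow(Add(2053867, -377750), -1)) = Mul(-1659305, Pow(1676117, -1)) = Mul(-1659305, Rational(1, 1676117)) = Rational(-1659305, 1676117)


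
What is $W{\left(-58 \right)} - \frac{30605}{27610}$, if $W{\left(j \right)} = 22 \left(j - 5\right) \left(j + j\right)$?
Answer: $\frac{887798951}{5522} \approx 1.6078 \cdot 10^{5}$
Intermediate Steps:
$W{\left(j \right)} = 44 j \left(-5 + j\right)$ ($W{\left(j \right)} = 22 \left(-5 + j\right) 2 j = 22 \cdot 2 j \left(-5 + j\right) = 44 j \left(-5 + j\right)$)
$W{\left(-58 \right)} - \frac{30605}{27610} = 44 \left(-58\right) \left(-5 - 58\right) - \frac{30605}{27610} = 44 \left(-58\right) \left(-63\right) - \frac{6121}{5522} = 160776 - \frac{6121}{5522} = \frac{887798951}{5522}$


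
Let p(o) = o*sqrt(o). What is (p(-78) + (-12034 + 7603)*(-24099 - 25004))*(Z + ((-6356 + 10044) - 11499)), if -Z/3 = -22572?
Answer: 13033853917665 - 4672590*I*sqrt(78) ≈ 1.3034e+13 - 4.1267e+7*I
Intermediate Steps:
p(o) = o**(3/2)
Z = 67716 (Z = -3*(-22572) = 67716)
(p(-78) + (-12034 + 7603)*(-24099 - 25004))*(Z + ((-6356 + 10044) - 11499)) = ((-78)**(3/2) + (-12034 + 7603)*(-24099 - 25004))*(67716 + ((-6356 + 10044) - 11499)) = (-78*I*sqrt(78) - 4431*(-49103))*(67716 + (3688 - 11499)) = (-78*I*sqrt(78) + 217575393)*(67716 - 7811) = (217575393 - 78*I*sqrt(78))*59905 = 13033853917665 - 4672590*I*sqrt(78)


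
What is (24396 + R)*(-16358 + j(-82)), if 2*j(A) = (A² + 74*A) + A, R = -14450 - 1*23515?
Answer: 218067399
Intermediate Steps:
R = -37965 (R = -14450 - 23515 = -37965)
j(A) = A²/2 + 75*A/2 (j(A) = ((A² + 74*A) + A)/2 = (A² + 75*A)/2 = A²/2 + 75*A/2)
(24396 + R)*(-16358 + j(-82)) = (24396 - 37965)*(-16358 + (½)*(-82)*(75 - 82)) = -13569*(-16358 + (½)*(-82)*(-7)) = -13569*(-16358 + 287) = -13569*(-16071) = 218067399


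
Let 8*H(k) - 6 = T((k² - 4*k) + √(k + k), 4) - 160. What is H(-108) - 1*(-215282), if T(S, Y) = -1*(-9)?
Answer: 1722111/8 ≈ 2.1526e+5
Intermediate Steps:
T(S, Y) = 9
H(k) = -145/8 (H(k) = ¾ + (9 - 160)/8 = ¾ + (⅛)*(-151) = ¾ - 151/8 = -145/8)
H(-108) - 1*(-215282) = -145/8 - 1*(-215282) = -145/8 + 215282 = 1722111/8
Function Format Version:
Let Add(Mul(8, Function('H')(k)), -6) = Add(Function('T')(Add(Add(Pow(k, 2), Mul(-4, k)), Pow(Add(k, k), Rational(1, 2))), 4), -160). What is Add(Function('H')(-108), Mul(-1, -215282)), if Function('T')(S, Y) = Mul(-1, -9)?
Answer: Rational(1722111, 8) ≈ 2.1526e+5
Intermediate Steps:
Function('T')(S, Y) = 9
Function('H')(k) = Rational(-145, 8) (Function('H')(k) = Add(Rational(3, 4), Mul(Rational(1, 8), Add(9, -160))) = Add(Rational(3, 4), Mul(Rational(1, 8), -151)) = Add(Rational(3, 4), Rational(-151, 8)) = Rational(-145, 8))
Add(Function('H')(-108), Mul(-1, -215282)) = Add(Rational(-145, 8), Mul(-1, -215282)) = Add(Rational(-145, 8), 215282) = Rational(1722111, 8)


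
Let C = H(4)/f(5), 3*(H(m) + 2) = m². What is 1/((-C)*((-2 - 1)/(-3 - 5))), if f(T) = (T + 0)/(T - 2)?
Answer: -4/3 ≈ -1.3333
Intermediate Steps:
f(T) = T/(-2 + T)
H(m) = -2 + m²/3
C = 2 (C = (-2 + (⅓)*4²)/((5/(-2 + 5))) = (-2 + (⅓)*16)/((5/3)) = (-2 + 16/3)/((5*(⅓))) = 10/(3*(5/3)) = (10/3)*(⅗) = 2)
1/((-C)*((-2 - 1)/(-3 - 5))) = 1/((-1*2)*((-2 - 1)/(-3 - 5))) = 1/(-(-6)/(-8)) = 1/(-(-6)*(-1)/8) = 1/(-2*3/8) = 1/(-¾) = -4/3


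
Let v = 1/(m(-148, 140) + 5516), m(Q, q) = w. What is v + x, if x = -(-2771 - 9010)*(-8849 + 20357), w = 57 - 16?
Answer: 753394431637/5557 ≈ 1.3558e+8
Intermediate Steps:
w = 41
m(Q, q) = 41
x = 135575748 (x = -(-11781)*11508 = -1*(-135575748) = 135575748)
v = 1/5557 (v = 1/(41 + 5516) = 1/5557 ≈ 0.00017995)
v + x = 1/5557 + 135575748 = 753394431637/5557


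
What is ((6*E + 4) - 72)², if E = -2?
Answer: 6400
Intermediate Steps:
((6*E + 4) - 72)² = ((6*(-2) + 4) - 72)² = ((-12 + 4) - 72)² = (-8 - 72)² = (-80)² = 6400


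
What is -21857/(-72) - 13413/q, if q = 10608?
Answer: 565915/1872 ≈ 302.31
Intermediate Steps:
-21857/(-72) - 13413/q = -21857/(-72) - 13413/10608 = -21857*(-1/72) - 13413*1/10608 = 21857/72 - 263/208 = 565915/1872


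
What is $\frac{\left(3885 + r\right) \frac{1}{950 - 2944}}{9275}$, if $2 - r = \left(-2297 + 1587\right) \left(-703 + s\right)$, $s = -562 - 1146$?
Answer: $\frac{243989}{2642050} \approx 0.092348$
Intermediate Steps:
$s = -1708$ ($s = -562 - 1146 = -1708$)
$r = -1711808$ ($r = 2 - \left(-2297 + 1587\right) \left(-703 - 1708\right) = 2 - \left(-710\right) \left(-2411\right) = 2 - 1711810 = -1711808$)
$\frac{\left(3885 + r\right) \frac{1}{950 - 2944}}{9275} = \frac{\left(3885 - 1711808\right) \frac{1}{950 - 2944}}{9275} = - \frac{1707923}{-1994} \cdot \frac{1}{9275} = \left(-1707923\right) \left(- \frac{1}{1994}\right) \frac{1}{9275} = \frac{1707923}{1994} \cdot \frac{1}{9275} = \frac{243989}{2642050}$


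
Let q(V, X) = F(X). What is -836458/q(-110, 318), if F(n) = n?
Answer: -418229/159 ≈ -2630.4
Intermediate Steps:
q(V, X) = X
-836458/q(-110, 318) = -836458/318 = -836458*1/318 = -418229/159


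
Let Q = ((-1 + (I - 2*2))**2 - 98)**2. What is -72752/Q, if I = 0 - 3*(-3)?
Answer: -18188/1681 ≈ -10.820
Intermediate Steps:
I = 9 (I = 0 + 9 = 9)
Q = 6724 (Q = ((-1 + (9 - 2*2))**2 - 98)**2 = ((-1 + (9 - 4))**2 - 98)**2 = ((-1 + 5)**2 - 98)**2 = (4**2 - 98)**2 = (16 - 98)**2 = (-82)**2 = 6724)
-72752/Q = -72752/6724 = -72752*1/6724 = -18188/1681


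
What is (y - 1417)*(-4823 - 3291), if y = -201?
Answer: 13128452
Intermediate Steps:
(y - 1417)*(-4823 - 3291) = (-201 - 1417)*(-4823 - 3291) = -1618*(-8114) = 13128452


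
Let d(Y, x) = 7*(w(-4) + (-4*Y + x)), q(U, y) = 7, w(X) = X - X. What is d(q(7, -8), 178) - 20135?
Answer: -19085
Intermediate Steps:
w(X) = 0
d(Y, x) = -28*Y + 7*x (d(Y, x) = 7*(0 + (-4*Y + x)) = 7*(0 + (x - 4*Y)) = 7*(x - 4*Y) = -28*Y + 7*x)
d(q(7, -8), 178) - 20135 = (-28*7 + 7*178) - 20135 = (-196 + 1246) - 20135 = 1050 - 20135 = -19085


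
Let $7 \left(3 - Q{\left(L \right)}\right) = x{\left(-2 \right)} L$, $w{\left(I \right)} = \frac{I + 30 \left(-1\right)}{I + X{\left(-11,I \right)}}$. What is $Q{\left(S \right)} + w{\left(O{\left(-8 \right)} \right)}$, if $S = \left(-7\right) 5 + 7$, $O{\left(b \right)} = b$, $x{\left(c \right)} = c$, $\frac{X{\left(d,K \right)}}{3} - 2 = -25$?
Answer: $- \frac{347}{77} \approx -4.5065$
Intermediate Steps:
$X{\left(d,K \right)} = -69$ ($X{\left(d,K \right)} = 6 + 3 \left(-25\right) = 6 - 75 = -69$)
$w{\left(I \right)} = \frac{-30 + I}{-69 + I}$ ($w{\left(I \right)} = \frac{I + 30 \left(-1\right)}{I - 69} = \frac{I - 30}{-69 + I} = \frac{-30 + I}{-69 + I}$)
$S = -28$ ($S = -35 + 7 = -28$)
$Q{\left(L \right)} = 3 + \frac{2 L}{7}$ ($Q{\left(L \right)} = 3 - \frac{\left(-2\right) L}{7} = 3 + \frac{2 L}{7}$)
$Q{\left(S \right)} + w{\left(O{\left(-8 \right)} \right)} = \left(3 + \frac{2}{7} \left(-28\right)\right) + \frac{-30 - 8}{-69 - 8} = \left(3 - 8\right) + \frac{1}{-77} \left(-38\right) = -5 - - \frac{38}{77} = -5 + \frac{38}{77} = - \frac{347}{77}$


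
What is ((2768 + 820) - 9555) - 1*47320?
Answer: -53287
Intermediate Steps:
((2768 + 820) - 9555) - 1*47320 = (3588 - 9555) - 47320 = -5967 - 47320 = -53287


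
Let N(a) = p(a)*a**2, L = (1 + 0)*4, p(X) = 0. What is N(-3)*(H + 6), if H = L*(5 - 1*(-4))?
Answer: 0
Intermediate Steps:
L = 4 (L = 1*4 = 4)
H = 36 (H = 4*(5 - 1*(-4)) = 4*(5 + 4) = 4*9 = 36)
N(a) = 0 (N(a) = 0*a**2 = 0)
N(-3)*(H + 6) = 0*(36 + 6) = 0*42 = 0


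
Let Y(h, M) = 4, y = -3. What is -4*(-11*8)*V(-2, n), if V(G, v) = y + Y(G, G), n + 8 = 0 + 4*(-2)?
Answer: 352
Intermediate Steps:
n = -16 (n = -8 + (0 + 4*(-2)) = -8 + (0 - 8) = -8 - 8 = -16)
V(G, v) = 1 (V(G, v) = -3 + 4 = 1)
-4*(-11*8)*V(-2, n) = -4*(-11*8) = -(-352) = -4*(-88) = 352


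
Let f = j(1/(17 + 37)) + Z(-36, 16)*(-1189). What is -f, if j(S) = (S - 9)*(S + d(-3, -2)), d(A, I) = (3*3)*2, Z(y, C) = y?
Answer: -124344559/2916 ≈ -42642.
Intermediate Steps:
d(A, I) = 18 (d(A, I) = 9*2 = 18)
j(S) = (-9 + S)*(18 + S) (j(S) = (S - 9)*(S + 18) = (-9 + S)*(18 + S))
f = 124344559/2916 (f = (-162 + (1/(17 + 37))² + 9/(17 + 37)) - 36*(-1189) = (-162 + (1/54)² + 9/54) + 42804 = (-162 + (1/54)² + 9*(1/54)) + 42804 = (-162 + 1/2916 + ⅙) + 42804 = -471905/2916 + 42804 = 124344559/2916 ≈ 42642.)
-f = -1*124344559/2916 = -124344559/2916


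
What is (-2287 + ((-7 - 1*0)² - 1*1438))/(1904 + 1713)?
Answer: -3676/3617 ≈ -1.0163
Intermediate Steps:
(-2287 + ((-7 - 1*0)² - 1*1438))/(1904 + 1713) = (-2287 + ((-7 + 0)² - 1438))/3617 = (-2287 + ((-7)² - 1438))*(1/3617) = (-2287 + (49 - 1438))*(1/3617) = (-2287 - 1389)*(1/3617) = -3676*1/3617 = -3676/3617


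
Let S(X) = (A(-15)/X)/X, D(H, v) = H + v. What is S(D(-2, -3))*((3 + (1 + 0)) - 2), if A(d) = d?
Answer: -6/5 ≈ -1.2000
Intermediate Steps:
S(X) = -15/X² (S(X) = (-15/X)/X = -15/X²)
S(D(-2, -3))*((3 + (1 + 0)) - 2) = (-15/(-2 - 3)²)*((3 + (1 + 0)) - 2) = (-15/(-5)²)*((3 + 1) - 2) = (-15*1/25)*(4 - 2) = -⅗*2 = -6/5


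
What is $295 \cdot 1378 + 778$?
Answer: $407288$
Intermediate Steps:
$295 \cdot 1378 + 778 = 406510 + 778 = 407288$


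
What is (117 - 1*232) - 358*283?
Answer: -101429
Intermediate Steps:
(117 - 1*232) - 358*283 = (117 - 232) - 101314 = -115 - 101314 = -101429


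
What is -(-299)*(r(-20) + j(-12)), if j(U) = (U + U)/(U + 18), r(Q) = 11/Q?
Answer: -27209/20 ≈ -1360.4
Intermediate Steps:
j(U) = 2*U/(18 + U) (j(U) = (2*U)/(18 + U) = 2*U/(18 + U))
-(-299)*(r(-20) + j(-12)) = -(-299)*(11/(-20) + 2*(-12)/(18 - 12)) = -(-299)*(11*(-1/20) + 2*(-12)/6) = -(-299)*(-11/20 + 2*(-12)*(1/6)) = -(-299)*(-11/20 - 4) = -(-299)*(-91)/20 = -1*27209/20 = -27209/20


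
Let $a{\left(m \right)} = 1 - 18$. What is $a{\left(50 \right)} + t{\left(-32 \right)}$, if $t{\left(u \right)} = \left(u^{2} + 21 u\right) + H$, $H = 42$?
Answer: $377$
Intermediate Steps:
$a{\left(m \right)} = -17$
$t{\left(u \right)} = 42 + u^{2} + 21 u$ ($t{\left(u \right)} = \left(u^{2} + 21 u\right) + 42 = 42 + u^{2} + 21 u$)
$a{\left(50 \right)} + t{\left(-32 \right)} = -17 + \left(42 + \left(-32\right)^{2} + 21 \left(-32\right)\right) = -17 + \left(42 + 1024 - 672\right) = -17 + 394 = 377$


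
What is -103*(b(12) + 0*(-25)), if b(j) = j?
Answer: -1236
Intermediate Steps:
-103*(b(12) + 0*(-25)) = -103*(12 + 0*(-25)) = -103*(12 + 0) = -103*12 = -1236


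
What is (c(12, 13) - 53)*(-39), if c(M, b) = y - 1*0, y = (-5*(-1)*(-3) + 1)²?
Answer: -5577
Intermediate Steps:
y = 196 (y = (5*(-3) + 1)² = (-15 + 1)² = (-14)² = 196)
c(M, b) = 196 (c(M, b) = 196 - 1*0 = 196 + 0 = 196)
(c(12, 13) - 53)*(-39) = (196 - 53)*(-39) = 143*(-39) = -5577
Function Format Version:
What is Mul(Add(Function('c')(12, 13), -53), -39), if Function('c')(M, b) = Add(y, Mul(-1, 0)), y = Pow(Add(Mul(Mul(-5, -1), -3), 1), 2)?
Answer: -5577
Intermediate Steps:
y = 196 (y = Pow(Add(Mul(5, -3), 1), 2) = Pow(Add(-15, 1), 2) = Pow(-14, 2) = 196)
Function('c')(M, b) = 196 (Function('c')(M, b) = Add(196, Mul(-1, 0)) = Add(196, 0) = 196)
Mul(Add(Function('c')(12, 13), -53), -39) = Mul(Add(196, -53), -39) = Mul(143, -39) = -5577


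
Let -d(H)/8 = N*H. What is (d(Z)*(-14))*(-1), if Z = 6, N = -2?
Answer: 1344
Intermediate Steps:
d(H) = 16*H (d(H) = -(-16)*H = 16*H)
(d(Z)*(-14))*(-1) = ((16*6)*(-14))*(-1) = (96*(-14))*(-1) = -1344*(-1) = 1344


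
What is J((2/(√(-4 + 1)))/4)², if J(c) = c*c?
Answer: 1/144 ≈ 0.0069444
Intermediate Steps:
J(c) = c²
J((2/(√(-4 + 1)))/4)² = (((2/(√(-4 + 1)))/4)²)² = (((2/(√(-3)))*(¼))²)² = (((2/((I*√3)))*(¼))²)² = (((2*(-I*√3/3))*(¼))²)² = ((-2*I*√3/3*(¼))²)² = ((-I*√3/6)²)² = (-1/12)² = 1/144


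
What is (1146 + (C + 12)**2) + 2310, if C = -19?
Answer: 3505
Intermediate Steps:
(1146 + (C + 12)**2) + 2310 = (1146 + (-19 + 12)**2) + 2310 = (1146 + (-7)**2) + 2310 = (1146 + 49) + 2310 = 1195 + 2310 = 3505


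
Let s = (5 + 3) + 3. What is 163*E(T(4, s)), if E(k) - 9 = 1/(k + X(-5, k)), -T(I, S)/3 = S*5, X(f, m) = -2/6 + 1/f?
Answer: 3640116/2483 ≈ 1466.0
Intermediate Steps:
s = 11 (s = 8 + 3 = 11)
X(f, m) = -1/3 + 1/f (X(f, m) = -2*1/6 + 1/f = -1/3 + 1/f)
T(I, S) = -15*S (T(I, S) = -3*S*5 = -15*S)
E(k) = 9 + 1/(-8/15 + k) (E(k) = 9 + 1/(k + (1/3)*(3 - 1*(-5))/(-5)) = 9 + 1/(k + (1/3)*(-1/5)*(3 + 5)) = 9 + 1/(k + (1/3)*(-1/5)*8) = 9 + 1/(k - 8/15) = 9 + 1/(-8/15 + k))
163*E(T(4, s)) = 163*(3*(-19 + 45*(-15*11))/(-8 + 15*(-15*11))) = 163*(3*(-19 + 45*(-165))/(-8 + 15*(-165))) = 163*(3*(-19 - 7425)/(-8 - 2475)) = 163*(3*(-7444)/(-2483)) = 163*(3*(-1/2483)*(-7444)) = 163*(22332/2483) = 3640116/2483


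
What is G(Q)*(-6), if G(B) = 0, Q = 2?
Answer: 0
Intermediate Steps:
G(Q)*(-6) = 0*(-6) = 0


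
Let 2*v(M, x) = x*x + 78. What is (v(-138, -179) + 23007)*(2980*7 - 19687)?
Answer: 91650009/2 ≈ 4.5825e+7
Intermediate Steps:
v(M, x) = 39 + x**2/2 (v(M, x) = (x*x + 78)/2 = (x**2 + 78)/2 = (78 + x**2)/2 = 39 + x**2/2)
(v(-138, -179) + 23007)*(2980*7 - 19687) = ((39 + (1/2)*(-179)**2) + 23007)*(2980*7 - 19687) = ((39 + (1/2)*32041) + 23007)*(20860 - 19687) = ((39 + 32041/2) + 23007)*1173 = (32119/2 + 23007)*1173 = (78133/2)*1173 = 91650009/2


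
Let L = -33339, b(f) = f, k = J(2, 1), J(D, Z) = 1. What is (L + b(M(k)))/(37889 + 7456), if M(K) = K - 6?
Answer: -33344/45345 ≈ -0.73534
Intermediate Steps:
k = 1
M(K) = -6 + K
(L + b(M(k)))/(37889 + 7456) = (-33339 + (-6 + 1))/(37889 + 7456) = (-33339 - 5)/45345 = -33344*1/45345 = -33344/45345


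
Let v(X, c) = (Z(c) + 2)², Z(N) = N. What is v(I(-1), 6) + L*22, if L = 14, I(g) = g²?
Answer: 372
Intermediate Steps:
v(X, c) = (2 + c)² (v(X, c) = (c + 2)² = (2 + c)²)
v(I(-1), 6) + L*22 = (2 + 6)² + 14*22 = 8² + 308 = 64 + 308 = 372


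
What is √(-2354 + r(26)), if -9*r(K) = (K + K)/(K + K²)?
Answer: 2*I*√429018/27 ≈ 48.518*I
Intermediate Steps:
r(K) = -2*K/(9*(K + K²)) (r(K) = -(K + K)/(9*(K + K²)) = -2*K/(9*(K + K²)))
√(-2354 + r(26)) = √(-2354 - 2/(9 + 9*26)) = √(-2354 - 2/(9 + 234)) = √(-2354 - 2/243) = √(-572024/243) = 2*I*√429018/27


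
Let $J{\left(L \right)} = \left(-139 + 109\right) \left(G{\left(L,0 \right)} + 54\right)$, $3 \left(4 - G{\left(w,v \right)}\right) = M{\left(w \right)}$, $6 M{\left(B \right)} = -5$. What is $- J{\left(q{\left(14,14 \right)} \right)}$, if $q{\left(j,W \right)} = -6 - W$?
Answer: $\frac{5245}{3} \approx 1748.3$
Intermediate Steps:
$M{\left(B \right)} = - \frac{5}{6}$ ($M{\left(B \right)} = \frac{1}{6} \left(-5\right) = - \frac{5}{6}$)
$G{\left(w,v \right)} = \frac{77}{18}$ ($G{\left(w,v \right)} = 4 - - \frac{5}{18} = 4 + \frac{5}{18} = \frac{77}{18}$)
$J{\left(L \right)} = - \frac{5245}{3}$ ($J{\left(L \right)} = \left(-139 + 109\right) \left(\frac{77}{18} + 54\right) = \left(-30\right) \frac{1049}{18} = - \frac{5245}{3}$)
$- J{\left(q{\left(14,14 \right)} \right)} = \left(-1\right) \left(- \frac{5245}{3}\right) = \frac{5245}{3}$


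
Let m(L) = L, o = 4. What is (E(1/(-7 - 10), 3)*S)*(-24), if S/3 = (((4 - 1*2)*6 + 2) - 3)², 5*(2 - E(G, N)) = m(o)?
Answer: -52272/5 ≈ -10454.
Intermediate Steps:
E(G, N) = 6/5 (E(G, N) = 2 - ⅕*4 = 2 - ⅘ = 6/5)
S = 363 (S = 3*(((4 - 1*2)*6 + 2) - 3)² = 3*(((4 - 2)*6 + 2) - 3)² = 3*((2*6 + 2) - 3)² = 3*((12 + 2) - 3)² = 3*(14 - 3)² = 3*11² = 3*121 = 363)
(E(1/(-7 - 10), 3)*S)*(-24) = ((6/5)*363)*(-24) = (2178/5)*(-24) = -52272/5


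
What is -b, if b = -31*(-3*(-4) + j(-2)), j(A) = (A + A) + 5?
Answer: 403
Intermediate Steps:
j(A) = 5 + 2*A (j(A) = 2*A + 5 = 5 + 2*A)
b = -403 (b = -31*(-3*(-4) + (5 + 2*(-2))) = -31*(12 + (5 - 4)) = -31*(12 + 1) = -31*13 = -403)
-b = -1*(-403) = 403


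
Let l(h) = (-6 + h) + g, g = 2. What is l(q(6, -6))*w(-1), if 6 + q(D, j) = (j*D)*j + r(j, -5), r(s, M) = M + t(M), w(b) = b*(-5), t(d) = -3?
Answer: 990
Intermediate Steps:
w(b) = -5*b
r(s, M) = -3 + M (r(s, M) = M - 3 = -3 + M)
q(D, j) = -14 + D*j² (q(D, j) = -6 + ((j*D)*j + (-3 - 5)) = -6 + ((D*j)*j - 8) = -6 + (D*j² - 8) = -6 + (-8 + D*j²) = -14 + D*j²)
l(h) = -4 + h (l(h) = (-6 + h) + 2 = -4 + h)
l(q(6, -6))*w(-1) = (-4 + (-14 + 6*(-6)²))*(-5*(-1)) = (-4 + (-14 + 6*36))*5 = (-4 + (-14 + 216))*5 = (-4 + 202)*5 = 198*5 = 990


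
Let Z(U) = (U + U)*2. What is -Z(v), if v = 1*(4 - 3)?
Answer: -4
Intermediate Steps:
v = 1 (v = 1*1 = 1)
Z(U) = 4*U (Z(U) = (2*U)*2 = 4*U)
-Z(v) = -4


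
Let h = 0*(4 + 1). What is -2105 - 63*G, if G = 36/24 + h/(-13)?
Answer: -4399/2 ≈ -2199.5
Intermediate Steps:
h = 0 (h = 0*5 = 0)
G = 3/2 (G = 36/24 + 0/(-13) = 36*(1/24) + 0*(-1/13) = 3/2 + 0 = 3/2 ≈ 1.5000)
-2105 - 63*G = -2105 - 63*3/2 = -2105 - 1*189/2 = -2105 - 189/2 = -4399/2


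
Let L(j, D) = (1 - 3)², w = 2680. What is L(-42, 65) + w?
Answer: 2684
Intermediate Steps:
L(j, D) = 4 (L(j, D) = (-2)² = 4)
L(-42, 65) + w = 4 + 2680 = 2684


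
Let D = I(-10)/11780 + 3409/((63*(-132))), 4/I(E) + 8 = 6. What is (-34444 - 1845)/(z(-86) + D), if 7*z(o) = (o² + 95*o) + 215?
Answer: 888740109180/1965794603 ≈ 452.10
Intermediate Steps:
I(E) = -2 (I(E) = 4/(-8 + 6) = 4/(-2) = 4*(-½) = -2)
D = -1434809/3498660 (D = -2/11780 + 3409/((63*(-132))) = -2*1/11780 + 3409/(-8316) = -1/5890 + 3409*(-1/8316) = -1/5890 - 487/1188 = -1434809/3498660 ≈ -0.41010)
z(o) = 215/7 + o²/7 + 95*o/7 (z(o) = ((o² + 95*o) + 215)/7 = (215 + o² + 95*o)/7 = 215/7 + o²/7 + 95*o/7)
(-34444 - 1845)/(z(-86) + D) = (-34444 - 1845)/((215/7 + (⅐)*(-86)² + (95/7)*(-86)) - 1434809/3498660) = -36289/((215/7 + (⅐)*7396 - 8170/7) - 1434809/3498660) = -36289/((215/7 + 7396/7 - 8170/7) - 1434809/3498660) = -36289/(-559/7 - 1434809/3498660) = -36289/(-1965794603/24490620) = -36289*(-24490620/1965794603) = 888740109180/1965794603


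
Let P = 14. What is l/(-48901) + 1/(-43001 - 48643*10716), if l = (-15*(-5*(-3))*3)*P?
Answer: 9280439583899/48023574442704 ≈ 0.19325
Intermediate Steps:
l = -9450 (l = -15*(-5*(-3))*3*14 = -225*3*14 = -15*45*14 = -675*14 = -9450)
l/(-48901) + 1/(-43001 - 48643*10716) = -9450/(-48901) + 1/(-43001 - 48643*10716) = -9450*(-1/48901) + (1/10716)/(-91644) = 9450/48901 - 1/91644*1/10716 = 9450/48901 - 1/982057104 = 9280439583899/48023574442704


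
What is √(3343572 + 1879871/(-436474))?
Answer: √636981585545183818/436474 ≈ 1828.5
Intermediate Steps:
√(3343572 + 1879871/(-436474)) = √(3343572 + 1879871*(-1/436474)) = √(3343572 - 1879871/436474) = √(1459380365257/436474) = √636981585545183818/436474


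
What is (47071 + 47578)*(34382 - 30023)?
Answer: 412574991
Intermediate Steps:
(47071 + 47578)*(34382 - 30023) = 94649*4359 = 412574991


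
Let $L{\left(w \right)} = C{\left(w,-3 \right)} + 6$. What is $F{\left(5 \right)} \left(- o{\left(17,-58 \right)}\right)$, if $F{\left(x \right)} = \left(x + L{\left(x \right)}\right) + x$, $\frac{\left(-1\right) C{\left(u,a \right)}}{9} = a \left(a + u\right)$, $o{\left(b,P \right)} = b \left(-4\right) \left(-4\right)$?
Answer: $-19040$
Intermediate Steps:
$o{\left(b,P \right)} = 16 b$ ($o{\left(b,P \right)} = - 4 b \left(-4\right) = 16 b$)
$C{\left(u,a \right)} = - 9 a \left(a + u\right)$
$L{\left(w \right)} = -75 + 27 w$ ($L{\left(w \right)} = \left(-9\right) \left(-3\right) \left(-3 + w\right) + 6 = \left(-81 + 27 w\right) + 6 = -75 + 27 w$)
$F{\left(x \right)} = -75 + 29 x$ ($F{\left(x \right)} = \left(x + \left(-75 + 27 x\right)\right) + x = \left(-75 + 28 x\right) + x = -75 + 29 x$)
$F{\left(5 \right)} \left(- o{\left(17,-58 \right)}\right) = \left(-75 + 29 \cdot 5\right) \left(- 16 \cdot 17\right) = \left(-75 + 145\right) \left(\left(-1\right) 272\right) = 70 \left(-272\right) = -19040$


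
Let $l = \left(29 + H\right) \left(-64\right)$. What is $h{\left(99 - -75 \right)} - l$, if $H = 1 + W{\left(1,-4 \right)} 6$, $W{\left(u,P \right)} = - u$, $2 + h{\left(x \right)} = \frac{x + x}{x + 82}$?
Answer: $\frac{98263}{64} \approx 1535.4$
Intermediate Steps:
$h{\left(x \right)} = -2 + \frac{2 x}{82 + x}$ ($h{\left(x \right)} = -2 + \frac{x + x}{x + 82} = -2 + \frac{2 x}{82 + x}$)
$H = -5$ ($H = 1 + \left(-1\right) 1 \cdot 6 = 1 - 6 = -5$)
$l = -1536$ ($l = \left(29 - 5\right) \left(-64\right) = 24 \left(-64\right) = -1536$)
$h{\left(99 - -75 \right)} - l = - \frac{164}{82 + \left(99 - -75\right)} - -1536 = - \frac{164}{82 + \left(99 + 75\right)} + 1536 = - \frac{164}{82 + 174} + 1536 = - \frac{164}{256} + 1536 = \left(-164\right) \frac{1}{256} + 1536 = - \frac{41}{64} + 1536 = \frac{98263}{64}$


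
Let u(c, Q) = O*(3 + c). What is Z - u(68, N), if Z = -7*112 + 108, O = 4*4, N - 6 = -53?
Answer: -1812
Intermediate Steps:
N = -47 (N = 6 - 53 = -47)
O = 16
Z = -676 (Z = -784 + 108 = -676)
u(c, Q) = 48 + 16*c (u(c, Q) = 16*(3 + c) = 48 + 16*c)
Z - u(68, N) = -676 - (48 + 16*68) = -676 - (48 + 1088) = -676 - 1*1136 = -676 - 1136 = -1812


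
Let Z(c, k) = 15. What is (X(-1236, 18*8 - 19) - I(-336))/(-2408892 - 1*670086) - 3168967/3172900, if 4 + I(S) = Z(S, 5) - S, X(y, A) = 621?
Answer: -4879024525163/4884644648100 ≈ -0.99885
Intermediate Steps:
I(S) = 11 - S (I(S) = -4 + (15 - S) = 11 - S)
(X(-1236, 18*8 - 19) - I(-336))/(-2408892 - 1*670086) - 3168967/3172900 = (621 - (11 - 1*(-336)))/(-2408892 - 1*670086) - 3168967/3172900 = (621 - (11 + 336))/(-2408892 - 670086) - 3168967*1/3172900 = (621 - 1*347)/(-3078978) - 3168967/3172900 = (621 - 347)*(-1/3078978) - 3168967/3172900 = 274*(-1/3078978) - 3168967/3172900 = -137/1539489 - 3168967/3172900 = -4879024525163/4884644648100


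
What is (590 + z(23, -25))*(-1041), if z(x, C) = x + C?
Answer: -612108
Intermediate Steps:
z(x, C) = C + x
(590 + z(23, -25))*(-1041) = (590 + (-25 + 23))*(-1041) = (590 - 2)*(-1041) = 588*(-1041) = -612108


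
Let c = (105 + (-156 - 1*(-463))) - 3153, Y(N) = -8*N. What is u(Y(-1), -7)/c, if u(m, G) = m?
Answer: -8/2741 ≈ -0.0029186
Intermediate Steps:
c = -2741 (c = (105 + (-156 + 463)) - 3153 = (105 + 307) - 3153 = 412 - 3153 = -2741)
u(Y(-1), -7)/c = -8*(-1)/(-2741) = 8*(-1/2741) = -8/2741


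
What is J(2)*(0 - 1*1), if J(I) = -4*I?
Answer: 8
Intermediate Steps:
J(2)*(0 - 1*1) = (-4*2)*(0 - 1*1) = -8*(0 - 1) = -8*(-1) = 8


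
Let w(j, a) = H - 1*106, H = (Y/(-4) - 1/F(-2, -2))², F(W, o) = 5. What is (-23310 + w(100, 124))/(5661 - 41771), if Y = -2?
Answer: 2341591/3611000 ≈ 0.64846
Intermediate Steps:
H = 9/100 (H = (-2/(-4) - 1/5)² = (-2*(-¼) - 1*⅕)² = (½ - ⅕)² = (3/10)² = 9/100 ≈ 0.090000)
w(j, a) = -10591/100 (w(j, a) = 9/100 - 1*106 = 9/100 - 106 = -10591/100)
(-23310 + w(100, 124))/(5661 - 41771) = (-23310 - 10591/100)/(5661 - 41771) = -2341591/100/(-36110) = -2341591/100*(-1/36110) = 2341591/3611000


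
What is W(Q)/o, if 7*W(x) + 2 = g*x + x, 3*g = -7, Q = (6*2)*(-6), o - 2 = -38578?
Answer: -47/135016 ≈ -0.00034811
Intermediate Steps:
o = -38576 (o = 2 - 38578 = -38576)
Q = -72 (Q = 12*(-6) = -72)
g = -7/3 (g = (1/3)*(-7) = -7/3 ≈ -2.3333)
W(x) = -2/7 - 4*x/21 (W(x) = -2/7 + (-7*x/3 + x)/7 = -2/7 + (-4*x/3)/7 = -2/7 - 4*x/21)
W(Q)/o = (-2/7 - 4/21*(-72))/(-38576) = (-2/7 + 96/7)*(-1/38576) = (94/7)*(-1/38576) = -47/135016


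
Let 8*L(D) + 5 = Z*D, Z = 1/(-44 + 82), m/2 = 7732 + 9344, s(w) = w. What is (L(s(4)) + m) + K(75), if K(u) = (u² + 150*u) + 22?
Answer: 7759355/152 ≈ 51048.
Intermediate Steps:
m = 34152 (m = 2*(7732 + 9344) = 2*17076 = 34152)
Z = 1/38 ≈ 0.026316
K(u) = 22 + u² + 150*u
L(D) = -5/8 + D/304 (L(D) = -5/8 + (D/38)/8 = -5/8 + D/304)
(L(s(4)) + m) + K(75) = ((-5/8 + (1/304)*4) + 34152) + (22 + 75² + 150*75) = ((-5/8 + 1/76) + 34152) + (22 + 5625 + 11250) = (-93/152 + 34152) + 16897 = 5191011/152 + 16897 = 7759355/152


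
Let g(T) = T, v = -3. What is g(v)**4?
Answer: 81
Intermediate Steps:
g(v)**4 = (-3)**4 = 81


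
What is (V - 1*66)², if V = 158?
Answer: 8464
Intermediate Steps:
(V - 1*66)² = (158 - 1*66)² = (158 - 66)² = 92² = 8464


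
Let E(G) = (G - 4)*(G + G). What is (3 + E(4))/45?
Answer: 1/15 ≈ 0.066667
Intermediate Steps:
E(G) = 2*G*(-4 + G) (E(G) = (-4 + G)*(2*G) = 2*G*(-4 + G))
(3 + E(4))/45 = (3 + 2*4*(-4 + 4))/45 = (3 + 2*4*0)/45 = (3 + 0)/45 = (1/45)*3 = 1/15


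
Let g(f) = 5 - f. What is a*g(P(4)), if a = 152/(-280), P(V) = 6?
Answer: 19/35 ≈ 0.54286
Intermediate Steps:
a = -19/35 (a = 152*(-1/280) = -19/35 ≈ -0.54286)
a*g(P(4)) = -19*(5 - 1*6)/35 = -19*(5 - 6)/35 = -19/35*(-1) = 19/35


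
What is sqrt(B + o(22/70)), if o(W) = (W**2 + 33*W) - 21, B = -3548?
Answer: I*sqrt(4359199)/35 ≈ 59.653*I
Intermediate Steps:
o(W) = -21 + W**2 + 33*W
sqrt(B + o(22/70)) = sqrt(-3548 + (-21 + (22/70)**2 + 33*(22/70))) = sqrt(-3548 + (-21 + (22*(1/70))**2 + 33*(22*(1/70)))) = sqrt(-3548 + (-21 + (11/35)**2 + 33*(11/35))) = sqrt(-3548 + (-21 + 121/1225 + 363/35)) = sqrt(-3548 - 12899/1225) = sqrt(-4359199/1225) = I*sqrt(4359199)/35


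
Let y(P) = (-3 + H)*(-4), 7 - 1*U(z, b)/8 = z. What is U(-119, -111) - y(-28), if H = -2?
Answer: 988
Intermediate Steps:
U(z, b) = 56 - 8*z
y(P) = 20 (y(P) = (-3 - 2)*(-4) = -5*(-4) = 20)
U(-119, -111) - y(-28) = (56 - 8*(-119)) - 1*20 = (56 + 952) - 20 = 1008 - 20 = 988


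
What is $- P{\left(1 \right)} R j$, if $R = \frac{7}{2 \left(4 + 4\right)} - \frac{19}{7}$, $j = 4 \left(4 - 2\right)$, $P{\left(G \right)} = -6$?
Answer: $- \frac{765}{7} \approx -109.29$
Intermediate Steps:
$j = 8$ ($j = 4 \cdot 2 = 8$)
$R = - \frac{255}{112}$ ($R = \frac{7}{2 \cdot 8} - \frac{19}{7} = \frac{7}{16} - \frac{19}{7} = - \frac{255}{112} \approx -2.2768$)
$- P{\left(1 \right)} R j = \left(-1\right) \left(-6\right) \left(- \frac{255}{112}\right) 8 = 6 \left(- \frac{255}{112}\right) 8 = \left(- \frac{765}{56}\right) 8 = - \frac{765}{7}$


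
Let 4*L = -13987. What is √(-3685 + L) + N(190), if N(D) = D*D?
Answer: 36100 + I*√28727/2 ≈ 36100.0 + 84.745*I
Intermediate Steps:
L = -13987/4 (L = (¼)*(-13987) = -13987/4 ≈ -3496.8)
N(D) = D²
√(-3685 + L) + N(190) = √(-3685 - 13987/4) + 190² = √(-28727/4) + 36100 = I*√28727/2 + 36100 = 36100 + I*√28727/2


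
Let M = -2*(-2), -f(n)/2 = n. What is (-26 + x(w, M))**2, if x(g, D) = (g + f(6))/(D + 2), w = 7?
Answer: 25921/36 ≈ 720.03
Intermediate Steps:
f(n) = -2*n
M = 4
x(g, D) = (-12 + g)/(2 + D) (x(g, D) = (g - 2*6)/(D + 2) = (g - 12)/(2 + D) = (-12 + g)/(2 + D))
(-26 + x(w, M))**2 = (-26 + (-12 + 7)/(2 + 4))**2 = (-26 - 5/6)**2 = (-161/6)**2 = 25921/36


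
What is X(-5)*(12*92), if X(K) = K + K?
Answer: -11040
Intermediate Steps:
X(K) = 2*K
X(-5)*(12*92) = (2*(-5))*(12*92) = -10*1104 = -11040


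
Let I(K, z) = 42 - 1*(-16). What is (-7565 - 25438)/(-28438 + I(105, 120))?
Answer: 11001/9460 ≈ 1.1629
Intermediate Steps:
I(K, z) = 58 (I(K, z) = 42 + 16 = 58)
(-7565 - 25438)/(-28438 + I(105, 120)) = (-7565 - 25438)/(-28438 + 58) = -33003/(-28380) = -33003*(-1/28380) = 11001/9460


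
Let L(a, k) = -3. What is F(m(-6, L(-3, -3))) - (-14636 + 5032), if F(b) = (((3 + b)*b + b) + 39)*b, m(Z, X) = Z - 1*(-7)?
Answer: 9648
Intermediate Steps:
m(Z, X) = 7 + Z (m(Z, X) = Z + 7 = 7 + Z)
F(b) = b*(39 + b + b*(3 + b)) (F(b) = ((b*(3 + b) + b) + 39)*b = ((b + b*(3 + b)) + 39)*b = (39 + b + b*(3 + b))*b = b*(39 + b + b*(3 + b)))
F(m(-6, L(-3, -3))) - (-14636 + 5032) = (7 - 6)*(39 + (7 - 6)² + 4*(7 - 6)) - (-14636 + 5032) = 1*(39 + 1² + 4*1) - 1*(-9604) = 1*(39 + 1 + 4) + 9604 = 1*44 + 9604 = 44 + 9604 = 9648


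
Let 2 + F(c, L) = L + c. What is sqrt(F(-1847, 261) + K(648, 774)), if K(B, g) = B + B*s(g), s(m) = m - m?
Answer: 2*I*sqrt(235) ≈ 30.659*I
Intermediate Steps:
F(c, L) = -2 + L + c (F(c, L) = -2 + (L + c) = -2 + L + c)
s(m) = 0
K(B, g) = B (K(B, g) = B + B*0 = B + 0 = B)
sqrt(F(-1847, 261) + K(648, 774)) = sqrt((-2 + 261 - 1847) + 648) = sqrt(-1588 + 648) = sqrt(-940) = 2*I*sqrt(235)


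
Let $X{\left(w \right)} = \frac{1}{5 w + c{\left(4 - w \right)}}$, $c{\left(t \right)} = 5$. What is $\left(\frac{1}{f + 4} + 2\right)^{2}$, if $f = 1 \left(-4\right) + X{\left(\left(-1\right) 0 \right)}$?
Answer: $49$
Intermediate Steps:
$X{\left(w \right)} = \frac{1}{5 + 5 w}$ ($X{\left(w \right)} = \frac{1}{5 w + 5} = \frac{1}{5 + 5 w}$)
$f = - \frac{19}{5}$ ($f = 1 \left(-4\right) + \frac{1}{5 \left(1 - 0\right)} = -4 + \frac{1}{5 \left(1 + 0\right)} = -4 + \frac{1}{5 \cdot 1} = -4 + \frac{1}{5} \cdot 1 = -4 + \frac{1}{5} = - \frac{19}{5} \approx -3.8$)
$\left(\frac{1}{f + 4} + 2\right)^{2} = \left(\frac{1}{- \frac{19}{5} + 4} + 2\right)^{2} = \left(\frac{1}{\frac{1}{5}} + 2\right)^{2} = \left(5 + 2\right)^{2} = 7^{2} = 49$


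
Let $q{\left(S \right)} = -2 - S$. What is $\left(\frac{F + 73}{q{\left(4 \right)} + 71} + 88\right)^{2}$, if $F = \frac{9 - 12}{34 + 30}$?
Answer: $\frac{137454821001}{17305600} \approx 7942.8$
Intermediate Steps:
$F = - \frac{3}{64} \approx -0.046875$
$\left(\frac{F + 73}{q{\left(4 \right)} + 71} + 88\right)^{2} = \left(\frac{- \frac{3}{64} + 73}{\left(-2 - 4\right) + 71} + 88\right)^{2} = \left(\frac{4669}{64 \left(\left(-2 - 4\right) + 71\right)} + 88\right)^{2} = \left(\frac{4669}{64 \left(-6 + 71\right)} + 88\right)^{2} = \left(\frac{4669}{64 \cdot 65} + 88\right)^{2} = \left(\frac{4669}{64} \cdot \frac{1}{65} + 88\right)^{2} = \left(\frac{4669}{4160} + 88\right)^{2} = \left(\frac{370749}{4160}\right)^{2} = \frac{137454821001}{17305600}$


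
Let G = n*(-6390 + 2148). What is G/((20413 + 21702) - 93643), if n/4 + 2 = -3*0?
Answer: -1414/2147 ≈ -0.65859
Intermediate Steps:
n = -8 (n = -8 + 4*(-3*0) = -8 + 4*0 = -8 + 0 = -8)
G = 33936 (G = -8*(-6390 + 2148) = -8*(-4242) = 33936)
G/((20413 + 21702) - 93643) = 33936/((20413 + 21702) - 93643) = 33936/(42115 - 93643) = 33936/(-51528) = 33936*(-1/51528) = -1414/2147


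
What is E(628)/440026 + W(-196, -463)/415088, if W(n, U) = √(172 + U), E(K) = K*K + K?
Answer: 197506/220013 + I*√291/415088 ≈ 0.8977 + 4.1097e-5*I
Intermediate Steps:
E(K) = K + K² (E(K) = K² + K = K + K²)
E(628)/440026 + W(-196, -463)/415088 = (628*(1 + 628))/440026 + √(172 - 463)/415088 = (628*629)*(1/440026) + √(-291)*(1/415088) = 395012*(1/440026) + (I*√291)*(1/415088) = 197506/220013 + I*√291/415088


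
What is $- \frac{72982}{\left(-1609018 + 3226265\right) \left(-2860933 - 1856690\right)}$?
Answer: $\frac{72982}{7629561643881} \approx 9.5657 \cdot 10^{-9}$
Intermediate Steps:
$- \frac{72982}{\left(-1609018 + 3226265\right) \left(-2860933 - 1856690\right)} = - \frac{72982}{1617247 \left(-4717623\right)} = - \frac{72982}{-7629561643881} = \left(-72982\right) \left(- \frac{1}{7629561643881}\right) = \frac{72982}{7629561643881}$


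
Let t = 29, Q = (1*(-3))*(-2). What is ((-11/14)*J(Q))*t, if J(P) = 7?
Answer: -319/2 ≈ -159.50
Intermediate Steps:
Q = 6 (Q = -3*(-2) = 6)
((-11/14)*J(Q))*t = (-11/14*7)*29 = (-11*1/14*7)*29 = -11/14*7*29 = -11/2*29 = -319/2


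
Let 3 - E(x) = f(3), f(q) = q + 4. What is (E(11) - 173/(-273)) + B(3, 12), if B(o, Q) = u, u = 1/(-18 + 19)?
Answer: -646/273 ≈ -2.3663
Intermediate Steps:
f(q) = 4 + q
E(x) = -4 (E(x) = 3 - (4 + 3) = 3 - 1*7 = 3 - 7 = -4)
u = 1 (u = 1/1 = 1)
B(o, Q) = 1
(E(11) - 173/(-273)) + B(3, 12) = (-4 - 173/(-273)) + 1 = (-4 - 173*(-1/273)) + 1 = (-4 + 173/273) + 1 = -919/273 + 1 = -646/273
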